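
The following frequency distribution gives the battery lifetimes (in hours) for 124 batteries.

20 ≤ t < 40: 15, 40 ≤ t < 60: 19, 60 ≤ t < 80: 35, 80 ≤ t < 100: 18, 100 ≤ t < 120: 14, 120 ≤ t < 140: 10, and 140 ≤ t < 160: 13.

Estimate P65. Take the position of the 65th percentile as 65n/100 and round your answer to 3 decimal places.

Cumulative frequencies: 15, 34, 69, 87, 101, 111, 124
n = 124; position = 65n/100 = 80.6.
This falls in the class 80 ≤ t < 100: L = 80, F = 69, f = 18, h = 20.
65th percentile ≈ 80 + ((80.6 − 69) / 18) × 20 = 92.8889

92.889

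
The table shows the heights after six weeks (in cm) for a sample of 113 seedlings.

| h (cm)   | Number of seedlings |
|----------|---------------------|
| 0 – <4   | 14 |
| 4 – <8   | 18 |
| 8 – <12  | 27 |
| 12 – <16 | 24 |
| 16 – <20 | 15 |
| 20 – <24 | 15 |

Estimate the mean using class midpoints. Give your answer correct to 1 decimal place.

11.9

Midpoints: 2, 6, 10, 14, 18, 22
Σfm = 14×2 + 18×6 + 27×10 + 24×14 + 15×18 + 15×22 = 1342
n = Σf = 113
Mean = 1342 / 113 = 11.8761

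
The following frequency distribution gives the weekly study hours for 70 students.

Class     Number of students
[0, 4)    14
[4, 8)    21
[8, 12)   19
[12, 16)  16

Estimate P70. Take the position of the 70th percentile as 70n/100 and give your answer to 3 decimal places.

10.947

Cumulative frequencies: 14, 35, 54, 70
n = 70; position = 70n/100 = 49.
This falls in the class [8, 12): L = 8, F = 35, f = 19, h = 4.
70th percentile ≈ 8 + ((49 − 35) / 19) × 4 = 10.9474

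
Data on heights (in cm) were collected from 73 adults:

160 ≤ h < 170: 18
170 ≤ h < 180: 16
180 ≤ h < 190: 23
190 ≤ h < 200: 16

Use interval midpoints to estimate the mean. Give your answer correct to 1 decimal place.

Midpoints: 165, 175, 185, 195
Σfm = 18×165 + 16×175 + 23×185 + 16×195 = 13145
n = Σf = 73
Mean = 13145 / 73 = 180.0685

180.1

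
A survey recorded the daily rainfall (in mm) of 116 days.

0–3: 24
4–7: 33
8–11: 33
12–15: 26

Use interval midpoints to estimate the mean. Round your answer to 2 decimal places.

7.60

Midpoints: 1.5, 5.5, 9.5, 13.5
Σfm = 24×1.5 + 33×5.5 + 33×9.5 + 26×13.5 = 882
n = Σf = 116
Mean = 882 / 116 = 7.6034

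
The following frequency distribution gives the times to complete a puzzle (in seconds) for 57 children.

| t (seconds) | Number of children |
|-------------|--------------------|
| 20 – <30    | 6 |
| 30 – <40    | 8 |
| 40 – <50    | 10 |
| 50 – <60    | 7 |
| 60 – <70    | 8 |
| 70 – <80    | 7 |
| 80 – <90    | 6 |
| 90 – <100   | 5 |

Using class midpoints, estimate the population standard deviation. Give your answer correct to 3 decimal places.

Midpoints: 25, 35, 45, 55, 65, 75, 85, 95
n = 57, Σfm = 3295, mean = 57.8070
Σfm² = 216625
Σf(m − x̄)² = Σfm² − (Σfm)²/n = 216625 − 3295²/57 = 26150.8772
Population variance = 26150.8772 / 57 = 458.7873
Standard deviation = √458.7873 = 21.4193

21.419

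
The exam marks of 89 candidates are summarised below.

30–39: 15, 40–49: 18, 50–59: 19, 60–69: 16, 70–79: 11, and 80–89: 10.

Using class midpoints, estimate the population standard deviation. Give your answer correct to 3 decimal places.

Midpoints: 34.5, 44.5, 54.5, 64.5, 74.5, 84.5
n = 89, Σfm = 5050.5, mean = 56.7472
Σfm² = 308952.25
Σf(m − x̄)² = Σfm² − (Σfm)²/n = 308952.25 − 5050.5²/89 = 22350.5618
Population variance = 22350.5618 / 89 = 251.1299
Standard deviation = √251.1299 = 15.8471

15.847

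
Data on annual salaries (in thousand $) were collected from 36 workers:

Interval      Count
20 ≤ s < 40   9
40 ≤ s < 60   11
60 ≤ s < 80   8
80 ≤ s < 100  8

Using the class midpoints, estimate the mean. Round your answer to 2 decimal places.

Midpoints: 30, 50, 70, 90
Σfm = 9×30 + 11×50 + 8×70 + 8×90 = 2100
n = Σf = 36
Mean = 2100 / 36 = 58.3333

58.33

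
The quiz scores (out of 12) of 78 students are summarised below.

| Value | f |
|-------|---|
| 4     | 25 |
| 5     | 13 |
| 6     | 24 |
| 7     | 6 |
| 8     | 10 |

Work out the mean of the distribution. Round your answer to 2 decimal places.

Values: 4, 5, 6, 7, 8
Σfx = 25×4 + 13×5 + 24×6 + 6×7 + 10×8 = 431
n = Σf = 78
Mean = 431 / 78 = 5.5256

5.53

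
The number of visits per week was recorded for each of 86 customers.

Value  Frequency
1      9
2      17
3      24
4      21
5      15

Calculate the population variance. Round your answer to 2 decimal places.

1.52

Values: 1, 2, 3, 4, 5
n = 86, Σfx = 274, mean = 3.1860
Σfx² = 1004
Σf(x − x̄)² = Σfx² − (Σfx)²/n = 1004 − 274²/86 = 131.0233
Population variance = 131.0233 / 86 = 1.5235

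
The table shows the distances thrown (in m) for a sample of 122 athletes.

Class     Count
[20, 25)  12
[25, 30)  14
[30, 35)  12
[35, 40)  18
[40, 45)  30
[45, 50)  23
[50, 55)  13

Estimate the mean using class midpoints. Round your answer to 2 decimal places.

Midpoints: 22.5, 27.5, 32.5, 37.5, 42.5, 47.5, 52.5
Σfm = 12×22.5 + 14×27.5 + 12×32.5 + 18×37.5 + 30×42.5 + 23×47.5 + 13×52.5 = 4770
n = Σf = 122
Mean = 4770 / 122 = 39.0984

39.10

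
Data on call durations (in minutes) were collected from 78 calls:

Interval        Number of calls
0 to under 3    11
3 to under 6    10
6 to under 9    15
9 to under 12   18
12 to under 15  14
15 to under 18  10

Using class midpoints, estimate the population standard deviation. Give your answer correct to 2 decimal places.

4.72

Midpoints: 1.5, 4.5, 7.5, 10.5, 13.5, 16.5
n = 78, Σfm = 717, mean = 9.1923
Σfm² = 8329.5
Σf(m − x̄)² = Σfm² − (Σfm)²/n = 8329.5 − 717²/78 = 1738.6154
Population variance = 1738.6154 / 78 = 22.2899
Standard deviation = √22.2899 = 4.7212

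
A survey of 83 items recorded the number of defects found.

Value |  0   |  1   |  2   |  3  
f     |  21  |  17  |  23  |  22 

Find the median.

2

Cumulative frequencies: 21, 38, 61, 83
n = 83, so the median is the value in position (n+1)/2 = 42.
Position 42 falls at value 2.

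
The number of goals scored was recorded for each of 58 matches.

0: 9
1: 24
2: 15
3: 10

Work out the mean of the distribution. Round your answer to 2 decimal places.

Values: 0, 1, 2, 3
Σfx = 9×0 + 24×1 + 15×2 + 10×3 = 84
n = Σf = 58
Mean = 84 / 58 = 1.4483

1.45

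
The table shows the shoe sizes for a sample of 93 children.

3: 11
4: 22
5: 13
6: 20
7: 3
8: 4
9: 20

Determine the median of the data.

6

Cumulative frequencies: 11, 33, 46, 66, 69, 73, 93
n = 93, so the median is the value in position (n+1)/2 = 47.
Position 47 falls at value 6.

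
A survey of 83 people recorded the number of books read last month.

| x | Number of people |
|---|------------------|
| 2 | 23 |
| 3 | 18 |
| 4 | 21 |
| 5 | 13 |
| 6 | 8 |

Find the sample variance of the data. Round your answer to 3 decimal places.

Values: 2, 3, 4, 5, 6
n = 83, Σfx = 297, mean = 3.5783
Σfx² = 1203
Σf(x − x̄)² = Σfx² − (Σfx)²/n = 1203 − 297²/83 = 140.2410
Sample variance = 140.2410 / 82 = 1.7103

1.710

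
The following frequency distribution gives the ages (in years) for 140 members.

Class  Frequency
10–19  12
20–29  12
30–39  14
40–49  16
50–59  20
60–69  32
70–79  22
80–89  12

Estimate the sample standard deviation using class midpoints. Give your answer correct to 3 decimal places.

Midpoints: 14.5, 24.5, 34.5, 44.5, 54.5, 64.5, 74.5, 84.5
n = 140, Σfm = 7470, mean = 53.3571
Σfm² = 458395
Σf(m − x̄)² = Σfm² − (Σfm)²/n = 458395 − 7470²/140 = 59817.1429
Sample variance = 59817.1429 / 139 = 430.3392
Standard deviation = √430.3392 = 20.7446

20.745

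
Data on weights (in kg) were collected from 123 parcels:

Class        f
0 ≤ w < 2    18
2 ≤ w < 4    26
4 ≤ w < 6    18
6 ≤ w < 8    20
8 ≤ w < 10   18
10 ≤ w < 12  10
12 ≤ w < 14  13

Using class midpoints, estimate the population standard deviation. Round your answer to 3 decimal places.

Midpoints: 1, 3, 5, 7, 9, 11, 13
n = 123, Σfm = 767, mean = 6.2358
Σfm² = 6547
Σf(m − x̄)² = Σfm² − (Σfm)²/n = 6547 − 767²/123 = 1764.1626
Population variance = 1764.1626 / 123 = 14.3428
Standard deviation = √14.3428 = 3.7872

3.787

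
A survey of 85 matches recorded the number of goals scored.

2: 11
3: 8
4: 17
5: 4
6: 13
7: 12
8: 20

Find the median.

6

Cumulative frequencies: 11, 19, 36, 40, 53, 65, 85
n = 85, so the median is the value in position (n+1)/2 = 43.
Position 43 falls at value 6.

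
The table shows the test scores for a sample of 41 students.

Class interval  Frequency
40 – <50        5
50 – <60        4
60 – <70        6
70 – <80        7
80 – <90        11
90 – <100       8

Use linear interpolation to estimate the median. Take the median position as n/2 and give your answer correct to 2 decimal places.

77.86

Cumulative frequencies: 5, 9, 15, 22, 33, 41
n = 41; position = n/2 = 20.5.
This falls in the class 70 – <80: L = 70, F = 15, f = 7, h = 10.
Median ≈ 70 + ((20.5 − 15) / 7) × 10 = 77.8571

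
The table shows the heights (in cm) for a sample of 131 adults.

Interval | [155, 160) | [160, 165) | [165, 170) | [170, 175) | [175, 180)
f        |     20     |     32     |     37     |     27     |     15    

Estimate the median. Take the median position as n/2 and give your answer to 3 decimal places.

166.824

Cumulative frequencies: 20, 52, 89, 116, 131
n = 131; position = n/2 = 65.5.
This falls in the class [165, 170): L = 165, F = 52, f = 37, h = 5.
Median ≈ 165 + ((65.5 − 52) / 37) × 5 = 166.8243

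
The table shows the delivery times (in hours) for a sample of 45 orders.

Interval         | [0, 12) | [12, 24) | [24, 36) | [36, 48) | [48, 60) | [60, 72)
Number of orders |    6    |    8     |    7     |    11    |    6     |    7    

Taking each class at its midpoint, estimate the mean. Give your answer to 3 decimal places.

36.400

Midpoints: 6, 18, 30, 42, 54, 66
Σfm = 6×6 + 8×18 + 7×30 + 11×42 + 6×54 + 7×66 = 1638
n = Σf = 45
Mean = 1638 / 45 = 36.4000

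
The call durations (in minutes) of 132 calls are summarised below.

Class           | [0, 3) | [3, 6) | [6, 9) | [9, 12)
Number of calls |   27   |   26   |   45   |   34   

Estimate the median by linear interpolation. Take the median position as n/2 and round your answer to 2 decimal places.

Cumulative frequencies: 27, 53, 98, 132
n = 132; position = n/2 = 66.
This falls in the class [6, 9): L = 6, F = 53, f = 45, h = 3.
Median ≈ 6 + ((66 − 53) / 45) × 3 = 6.8667

6.87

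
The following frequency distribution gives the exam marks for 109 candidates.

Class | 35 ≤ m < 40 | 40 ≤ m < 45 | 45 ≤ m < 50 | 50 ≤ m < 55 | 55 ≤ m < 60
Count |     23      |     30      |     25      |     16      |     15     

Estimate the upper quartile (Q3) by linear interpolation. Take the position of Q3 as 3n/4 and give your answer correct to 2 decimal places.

Cumulative frequencies: 23, 53, 78, 94, 109
n = 109; position = 3n/4 = 81.75.
This falls in the class 50 ≤ m < 55: L = 50, F = 78, f = 16, h = 5.
Upper quartile ≈ 50 + ((81.75 − 78) / 16) × 5 = 51.1719

51.17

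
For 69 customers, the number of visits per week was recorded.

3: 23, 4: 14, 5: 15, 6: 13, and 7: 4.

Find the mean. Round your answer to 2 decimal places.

4.43

Values: 3, 4, 5, 6, 7
Σfx = 23×3 + 14×4 + 15×5 + 13×6 + 4×7 = 306
n = Σf = 69
Mean = 306 / 69 = 4.4348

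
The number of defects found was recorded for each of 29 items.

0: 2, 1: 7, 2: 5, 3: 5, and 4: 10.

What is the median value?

3

Cumulative frequencies: 2, 9, 14, 19, 29
n = 29, so the median is the value in position (n+1)/2 = 15.
Position 15 falls at value 3.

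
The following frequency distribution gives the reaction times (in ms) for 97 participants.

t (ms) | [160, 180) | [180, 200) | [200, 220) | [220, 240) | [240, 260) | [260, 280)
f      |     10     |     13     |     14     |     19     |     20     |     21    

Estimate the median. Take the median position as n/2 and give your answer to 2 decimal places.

Cumulative frequencies: 10, 23, 37, 56, 76, 97
n = 97; position = n/2 = 48.5.
This falls in the class [220, 240): L = 220, F = 37, f = 19, h = 20.
Median ≈ 220 + ((48.5 − 37) / 19) × 20 = 232.1053

232.11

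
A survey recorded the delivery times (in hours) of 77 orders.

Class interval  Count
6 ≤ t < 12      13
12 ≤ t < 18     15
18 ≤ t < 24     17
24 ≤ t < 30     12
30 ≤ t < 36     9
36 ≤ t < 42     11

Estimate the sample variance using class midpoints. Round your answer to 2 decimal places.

Midpoints: 9, 15, 21, 27, 33, 39
n = 77, Σfm = 1749, mean = 22.7143
Σfm² = 47205
Σf(m − x̄)² = Σfm² − (Σfm)²/n = 47205 − 1749²/77 = 7477.7143
Sample variance = 7477.7143 / 76 = 98.3910

98.39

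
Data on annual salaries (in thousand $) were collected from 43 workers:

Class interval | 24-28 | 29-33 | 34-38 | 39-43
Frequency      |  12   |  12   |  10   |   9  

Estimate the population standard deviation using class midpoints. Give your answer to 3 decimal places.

5.501

Midpoints: 26, 31, 36, 41
n = 43, Σfm = 1413, mean = 32.8605
Σfm² = 47733
Σf(m − x̄)² = Σfm² − (Σfm)²/n = 47733 − 1413²/43 = 1301.1628
Population variance = 1301.1628 / 43 = 30.2596
Standard deviation = √30.2596 = 5.5009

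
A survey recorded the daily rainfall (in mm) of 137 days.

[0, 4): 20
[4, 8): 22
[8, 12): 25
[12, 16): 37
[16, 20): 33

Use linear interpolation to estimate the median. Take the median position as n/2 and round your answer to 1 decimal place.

Cumulative frequencies: 20, 42, 67, 104, 137
n = 137; position = n/2 = 68.5.
This falls in the class [12, 16): L = 12, F = 67, f = 37, h = 4.
Median ≈ 12 + ((68.5 − 67) / 37) × 4 = 12.1622

12.2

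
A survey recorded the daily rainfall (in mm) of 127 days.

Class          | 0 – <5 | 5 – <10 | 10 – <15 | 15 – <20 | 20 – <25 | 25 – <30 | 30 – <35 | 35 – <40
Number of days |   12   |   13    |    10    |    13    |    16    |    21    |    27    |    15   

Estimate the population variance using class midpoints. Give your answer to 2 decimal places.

123.23

Midpoints: 2.5, 7.5, 12.5, 17.5, 22.5, 27.5, 32.5, 37.5
n = 127, Σfm = 2857.5, mean = 22.5000
Σfm² = 79943.75
Σf(m − x̄)² = Σfm² − (Σfm)²/n = 79943.75 − 2857.5²/127 = 15650.0000
Population variance = 15650.0000 / 127 = 123.2283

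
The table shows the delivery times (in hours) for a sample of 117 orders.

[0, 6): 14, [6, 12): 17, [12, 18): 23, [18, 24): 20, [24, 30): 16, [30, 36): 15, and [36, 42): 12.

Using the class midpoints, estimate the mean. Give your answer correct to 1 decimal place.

20.1

Midpoints: 3, 9, 15, 21, 27, 33, 39
Σfm = 14×3 + 17×9 + 23×15 + 20×21 + 16×27 + 15×33 + 12×39 = 2355
n = Σf = 117
Mean = 2355 / 117 = 20.1282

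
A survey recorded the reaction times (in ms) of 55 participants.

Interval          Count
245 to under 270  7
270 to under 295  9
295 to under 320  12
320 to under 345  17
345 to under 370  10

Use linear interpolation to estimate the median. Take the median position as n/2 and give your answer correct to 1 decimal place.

319.0

Cumulative frequencies: 7, 16, 28, 45, 55
n = 55; position = n/2 = 27.5.
This falls in the class 295 to under 320: L = 295, F = 16, f = 12, h = 25.
Median ≈ 295 + ((27.5 − 16) / 12) × 25 = 318.9583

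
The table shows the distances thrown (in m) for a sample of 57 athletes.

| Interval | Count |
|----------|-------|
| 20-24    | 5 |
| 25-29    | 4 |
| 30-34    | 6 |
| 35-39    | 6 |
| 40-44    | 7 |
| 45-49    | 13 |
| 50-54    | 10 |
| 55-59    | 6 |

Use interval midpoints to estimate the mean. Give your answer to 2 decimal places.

42.09

Midpoints: 22, 27, 32, 37, 42, 47, 52, 57
Σfm = 5×22 + 4×27 + 6×32 + 6×37 + 7×42 + 13×47 + 10×52 + 6×57 = 2399
n = Σf = 57
Mean = 2399 / 57 = 42.0877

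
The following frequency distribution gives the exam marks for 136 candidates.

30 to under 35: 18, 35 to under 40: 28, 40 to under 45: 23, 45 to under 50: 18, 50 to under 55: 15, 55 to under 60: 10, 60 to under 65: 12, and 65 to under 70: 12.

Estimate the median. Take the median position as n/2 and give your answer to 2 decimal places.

44.78

Cumulative frequencies: 18, 46, 69, 87, 102, 112, 124, 136
n = 136; position = n/2 = 68.
This falls in the class 40 to under 45: L = 40, F = 46, f = 23, h = 5.
Median ≈ 40 + ((68 − 46) / 23) × 5 = 44.7826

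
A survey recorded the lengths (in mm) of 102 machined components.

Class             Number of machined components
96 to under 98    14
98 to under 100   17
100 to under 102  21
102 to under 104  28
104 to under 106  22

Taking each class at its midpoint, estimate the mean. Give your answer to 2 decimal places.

101.53

Midpoints: 97, 99, 101, 103, 105
Σfm = 14×97 + 17×99 + 21×101 + 28×103 + 22×105 = 10356
n = Σf = 102
Mean = 10356 / 102 = 101.5294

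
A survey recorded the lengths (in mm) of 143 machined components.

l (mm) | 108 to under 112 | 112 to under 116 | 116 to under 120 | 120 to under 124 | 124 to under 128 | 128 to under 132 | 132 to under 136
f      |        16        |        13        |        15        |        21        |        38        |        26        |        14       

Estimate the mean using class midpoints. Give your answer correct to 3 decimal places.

Midpoints: 110, 114, 118, 122, 126, 130, 134
Σfm = 16×110 + 13×114 + 15×118 + 21×122 + 38×126 + 26×130 + 14×134 = 17618
n = Σf = 143
Mean = 17618 / 143 = 123.2028

123.203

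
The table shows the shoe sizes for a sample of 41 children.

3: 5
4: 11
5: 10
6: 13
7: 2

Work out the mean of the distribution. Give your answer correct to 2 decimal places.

Values: 3, 4, 5, 6, 7
Σfx = 5×3 + 11×4 + 10×5 + 13×6 + 2×7 = 201
n = Σf = 41
Mean = 201 / 41 = 4.9024

4.90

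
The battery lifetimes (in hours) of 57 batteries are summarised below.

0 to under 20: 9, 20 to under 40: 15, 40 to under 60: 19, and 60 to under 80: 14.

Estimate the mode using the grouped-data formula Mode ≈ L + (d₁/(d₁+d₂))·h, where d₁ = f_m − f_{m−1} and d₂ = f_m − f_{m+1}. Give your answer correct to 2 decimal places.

48.89

Modal class: 40 to under 60 (highest frequency 19).
d₁ = 19 − 15 = 4, d₂ = 19 − 14 = 5
Mode ≈ 40 + (4/(4+5)) × 20 = 40 + 8.8889 = 48.8889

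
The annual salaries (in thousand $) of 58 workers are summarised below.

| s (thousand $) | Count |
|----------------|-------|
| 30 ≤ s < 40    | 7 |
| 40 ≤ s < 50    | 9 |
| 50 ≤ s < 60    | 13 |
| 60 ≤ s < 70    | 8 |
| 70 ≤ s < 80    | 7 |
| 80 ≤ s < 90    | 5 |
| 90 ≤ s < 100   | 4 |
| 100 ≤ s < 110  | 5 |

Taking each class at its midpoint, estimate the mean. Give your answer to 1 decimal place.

64.5

Midpoints: 35, 45, 55, 65, 75, 85, 95, 105
Σfm = 7×35 + 9×45 + 13×55 + 8×65 + 7×75 + 5×85 + 4×95 + 5×105 = 3740
n = Σf = 58
Mean = 3740 / 58 = 64.4828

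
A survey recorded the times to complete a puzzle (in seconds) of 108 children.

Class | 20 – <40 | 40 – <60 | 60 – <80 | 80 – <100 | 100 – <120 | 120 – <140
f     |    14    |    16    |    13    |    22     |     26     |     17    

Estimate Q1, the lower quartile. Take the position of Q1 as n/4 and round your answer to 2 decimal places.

Cumulative frequencies: 14, 30, 43, 65, 91, 108
n = 108; position = n/4 = 27.
This falls in the class 40 – <60: L = 40, F = 14, f = 16, h = 20.
Lower quartile ≈ 40 + ((27 − 14) / 16) × 20 = 56.2500

56.25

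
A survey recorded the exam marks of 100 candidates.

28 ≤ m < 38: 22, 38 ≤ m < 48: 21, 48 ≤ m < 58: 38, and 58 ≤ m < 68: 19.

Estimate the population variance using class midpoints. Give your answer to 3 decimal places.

Midpoints: 33, 43, 53, 63
n = 100, Σfm = 4840, mean = 48.4000
Σfm² = 244940
Σf(m − x̄)² = Σfm² − (Σfm)²/n = 244940 − 4840²/100 = 10684.0000
Population variance = 10684.0000 / 100 = 106.8400

106.840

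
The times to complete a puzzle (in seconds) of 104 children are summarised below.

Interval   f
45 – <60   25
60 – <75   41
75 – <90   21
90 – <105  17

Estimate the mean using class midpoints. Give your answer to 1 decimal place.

Midpoints: 52.5, 67.5, 82.5, 97.5
Σfm = 25×52.5 + 41×67.5 + 21×82.5 + 17×97.5 = 7470
n = Σf = 104
Mean = 7470 / 104 = 71.8269

71.8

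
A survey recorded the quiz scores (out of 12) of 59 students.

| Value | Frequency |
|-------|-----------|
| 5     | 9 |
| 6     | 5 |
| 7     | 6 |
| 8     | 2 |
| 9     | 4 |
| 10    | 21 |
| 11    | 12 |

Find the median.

10

Cumulative frequencies: 9, 14, 20, 22, 26, 47, 59
n = 59, so the median is the value in position (n+1)/2 = 30.
Position 30 falls at value 10.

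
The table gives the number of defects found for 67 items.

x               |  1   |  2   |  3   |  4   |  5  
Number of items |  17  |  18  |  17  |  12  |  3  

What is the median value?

Cumulative frequencies: 17, 35, 52, 64, 67
n = 67, so the median is the value in position (n+1)/2 = 34.
Position 34 falls at value 2.

2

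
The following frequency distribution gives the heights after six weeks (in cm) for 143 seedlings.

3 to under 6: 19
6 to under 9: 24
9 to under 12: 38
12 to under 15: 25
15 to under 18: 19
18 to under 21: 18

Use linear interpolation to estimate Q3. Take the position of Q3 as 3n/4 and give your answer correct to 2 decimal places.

15.20

Cumulative frequencies: 19, 43, 81, 106, 125, 143
n = 143; position = 3n/4 = 107.25.
This falls in the class 15 to under 18: L = 15, F = 106, f = 19, h = 3.
Upper quartile ≈ 15 + ((107.25 − 106) / 19) × 3 = 15.1974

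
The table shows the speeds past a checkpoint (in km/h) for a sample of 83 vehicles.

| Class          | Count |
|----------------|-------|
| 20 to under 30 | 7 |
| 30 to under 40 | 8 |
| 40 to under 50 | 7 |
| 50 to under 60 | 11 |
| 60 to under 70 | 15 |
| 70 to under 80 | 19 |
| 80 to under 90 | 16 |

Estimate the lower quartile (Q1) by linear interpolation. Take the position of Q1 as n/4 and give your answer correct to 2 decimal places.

48.21

Cumulative frequencies: 7, 15, 22, 33, 48, 67, 83
n = 83; position = n/4 = 20.75.
This falls in the class 40 to under 50: L = 40, F = 15, f = 7, h = 10.
Lower quartile ≈ 40 + ((20.75 − 15) / 7) × 10 = 48.2143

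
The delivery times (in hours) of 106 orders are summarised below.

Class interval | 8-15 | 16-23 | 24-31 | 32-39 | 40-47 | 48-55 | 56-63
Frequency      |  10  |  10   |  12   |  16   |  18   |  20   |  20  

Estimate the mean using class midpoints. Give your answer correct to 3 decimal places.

Midpoints: 11.5, 19.5, 27.5, 35.5, 43.5, 51.5, 59.5
Σfm = 10×11.5 + 10×19.5 + 12×27.5 + 16×35.5 + 18×43.5 + 20×51.5 + 20×59.5 = 4211
n = Σf = 106
Mean = 4211 / 106 = 39.7264

39.726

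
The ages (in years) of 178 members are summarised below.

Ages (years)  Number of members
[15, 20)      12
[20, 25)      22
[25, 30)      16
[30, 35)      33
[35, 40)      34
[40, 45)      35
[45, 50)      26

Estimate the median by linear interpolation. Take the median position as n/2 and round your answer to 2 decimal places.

35.88

Cumulative frequencies: 12, 34, 50, 83, 117, 152, 178
n = 178; position = n/2 = 89.
This falls in the class [35, 40): L = 35, F = 83, f = 34, h = 5.
Median ≈ 35 + ((89 − 83) / 34) × 5 = 35.8824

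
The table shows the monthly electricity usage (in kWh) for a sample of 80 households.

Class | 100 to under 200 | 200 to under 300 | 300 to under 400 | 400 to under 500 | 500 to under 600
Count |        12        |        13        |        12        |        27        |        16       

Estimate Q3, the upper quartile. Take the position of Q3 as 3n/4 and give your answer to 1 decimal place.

485.2

Cumulative frequencies: 12, 25, 37, 64, 80
n = 80; position = 3n/4 = 60.
This falls in the class 400 to under 500: L = 400, F = 37, f = 27, h = 100.
Upper quartile ≈ 400 + ((60 − 37) / 27) × 100 = 485.1852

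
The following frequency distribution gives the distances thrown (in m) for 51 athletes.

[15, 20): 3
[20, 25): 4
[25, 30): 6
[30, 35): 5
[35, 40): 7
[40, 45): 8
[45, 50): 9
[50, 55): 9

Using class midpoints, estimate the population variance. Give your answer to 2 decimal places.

115.28

Midpoints: 17.5, 22.5, 27.5, 32.5, 37.5, 42.5, 47.5, 52.5
n = 51, Σfm = 1972.5, mean = 38.6765
Σfm² = 82168.75
Σf(m − x̄)² = Σfm² − (Σfm)²/n = 82168.75 − 1972.5²/51 = 5879.4118
Population variance = 5879.4118 / 51 = 115.2826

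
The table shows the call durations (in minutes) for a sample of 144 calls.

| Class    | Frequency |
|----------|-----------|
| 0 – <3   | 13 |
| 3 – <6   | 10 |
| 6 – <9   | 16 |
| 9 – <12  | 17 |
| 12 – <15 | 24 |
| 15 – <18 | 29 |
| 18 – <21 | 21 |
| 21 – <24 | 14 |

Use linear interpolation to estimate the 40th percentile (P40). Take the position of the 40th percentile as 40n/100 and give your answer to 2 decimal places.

12.20

Cumulative frequencies: 13, 23, 39, 56, 80, 109, 130, 144
n = 144; position = 40n/100 = 57.6.
This falls in the class 12 – <15: L = 12, F = 56, f = 24, h = 3.
40th percentile ≈ 12 + ((57.6 − 56) / 24) × 3 = 12.2000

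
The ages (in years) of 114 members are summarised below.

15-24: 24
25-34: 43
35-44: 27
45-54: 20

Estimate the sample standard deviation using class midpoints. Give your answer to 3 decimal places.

Midpoints: 19.5, 29.5, 39.5, 49.5
n = 114, Σfm = 3793, mean = 33.2719
Σfm² = 137678.5
Σf(m − x̄)² = Σfm² − (Σfm)²/n = 137678.5 − 3793²/114 = 11478.0702
Sample variance = 11478.0702 / 113 = 101.5758
Standard deviation = √101.5758 = 10.0785

10.078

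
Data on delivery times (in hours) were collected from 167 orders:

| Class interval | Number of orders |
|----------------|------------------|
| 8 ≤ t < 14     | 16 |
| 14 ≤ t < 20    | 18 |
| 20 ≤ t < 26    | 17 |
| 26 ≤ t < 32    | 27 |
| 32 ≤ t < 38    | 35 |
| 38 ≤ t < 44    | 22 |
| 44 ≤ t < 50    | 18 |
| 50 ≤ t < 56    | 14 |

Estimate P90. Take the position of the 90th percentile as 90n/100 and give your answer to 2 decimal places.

49.10

Cumulative frequencies: 16, 34, 51, 78, 113, 135, 153, 167
n = 167; position = 90n/100 = 150.3.
This falls in the class 44 ≤ t < 50: L = 44, F = 135, f = 18, h = 6.
90th percentile ≈ 44 + ((150.3 − 135) / 18) × 6 = 49.1000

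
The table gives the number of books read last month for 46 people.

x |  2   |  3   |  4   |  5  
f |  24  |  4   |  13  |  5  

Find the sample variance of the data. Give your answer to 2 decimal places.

Values: 2, 3, 4, 5
n = 46, Σfx = 137, mean = 2.9783
Σfx² = 465
Σf(x − x̄)² = Σfx² − (Σfx)²/n = 465 − 137²/46 = 56.9783
Sample variance = 56.9783 / 45 = 1.2662

1.27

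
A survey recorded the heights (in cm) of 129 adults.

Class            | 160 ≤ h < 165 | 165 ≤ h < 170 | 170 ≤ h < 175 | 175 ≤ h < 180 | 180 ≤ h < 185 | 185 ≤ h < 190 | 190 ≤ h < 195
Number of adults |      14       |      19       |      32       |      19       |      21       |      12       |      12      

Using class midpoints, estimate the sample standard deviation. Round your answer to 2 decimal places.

8.88

Midpoints: 162.5, 167.5, 172.5, 177.5, 182.5, 187.5, 192.5
n = 129, Σfm = 22742.5, mean = 176.2984
Σfm² = 4019556.25
Σf(m − x̄)² = Σfm² − (Σfm)²/n = 4019556.25 − 22742.5²/129 = 10088.7597
Sample variance = 10088.7597 / 128 = 78.8184
Standard deviation = √78.8184 = 8.8780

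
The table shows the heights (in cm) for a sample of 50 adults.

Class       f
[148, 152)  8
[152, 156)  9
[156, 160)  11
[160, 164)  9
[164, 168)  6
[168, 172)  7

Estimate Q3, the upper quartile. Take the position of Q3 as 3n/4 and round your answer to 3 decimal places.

164.333

Cumulative frequencies: 8, 17, 28, 37, 43, 50
n = 50; position = 3n/4 = 37.5.
This falls in the class [164, 168): L = 164, F = 37, f = 6, h = 4.
Upper quartile ≈ 164 + ((37.5 − 37) / 6) × 4 = 164.3333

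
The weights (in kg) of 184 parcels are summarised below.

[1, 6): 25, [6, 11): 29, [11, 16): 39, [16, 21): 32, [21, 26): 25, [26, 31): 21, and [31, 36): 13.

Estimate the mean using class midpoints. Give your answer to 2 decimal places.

Midpoints: 3.5, 8.5, 13.5, 18.5, 23.5, 28.5, 33.5
Σfm = 25×3.5 + 29×8.5 + 39×13.5 + 32×18.5 + 25×23.5 + 21×28.5 + 13×33.5 = 3074
n = Σf = 184
Mean = 3074 / 184 = 16.7065

16.71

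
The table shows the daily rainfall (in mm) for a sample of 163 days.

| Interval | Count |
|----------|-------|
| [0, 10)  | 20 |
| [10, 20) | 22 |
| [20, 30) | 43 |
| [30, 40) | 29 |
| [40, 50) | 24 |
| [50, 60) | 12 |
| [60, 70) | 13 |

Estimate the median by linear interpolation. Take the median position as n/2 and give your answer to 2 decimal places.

29.19

Cumulative frequencies: 20, 42, 85, 114, 138, 150, 163
n = 163; position = n/2 = 81.5.
This falls in the class [20, 30): L = 20, F = 42, f = 43, h = 10.
Median ≈ 20 + ((81.5 − 42) / 43) × 10 = 29.1860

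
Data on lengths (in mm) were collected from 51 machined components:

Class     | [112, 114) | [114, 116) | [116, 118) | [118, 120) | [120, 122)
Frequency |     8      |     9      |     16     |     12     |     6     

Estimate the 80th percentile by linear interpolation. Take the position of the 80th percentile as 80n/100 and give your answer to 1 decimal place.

Cumulative frequencies: 8, 17, 33, 45, 51
n = 51; position = 80n/100 = 40.8.
This falls in the class [118, 120): L = 118, F = 33, f = 12, h = 2.
80th percentile ≈ 118 + ((40.8 − 33) / 12) × 2 = 119.3000

119.3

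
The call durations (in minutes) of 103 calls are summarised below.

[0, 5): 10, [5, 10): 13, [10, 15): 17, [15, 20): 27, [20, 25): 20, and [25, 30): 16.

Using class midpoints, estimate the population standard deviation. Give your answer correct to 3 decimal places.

Midpoints: 2.5, 7.5, 12.5, 17.5, 22.5, 27.5
n = 103, Σfm = 1697.5, mean = 16.4806
Σfm² = 33943.75
Σf(m − x̄)² = Σfm² − (Σfm)²/n = 33943.75 − 1697.5²/103 = 5967.9612
Population variance = 5967.9612 / 103 = 57.9414
Standard deviation = √57.9414 = 7.6119

7.612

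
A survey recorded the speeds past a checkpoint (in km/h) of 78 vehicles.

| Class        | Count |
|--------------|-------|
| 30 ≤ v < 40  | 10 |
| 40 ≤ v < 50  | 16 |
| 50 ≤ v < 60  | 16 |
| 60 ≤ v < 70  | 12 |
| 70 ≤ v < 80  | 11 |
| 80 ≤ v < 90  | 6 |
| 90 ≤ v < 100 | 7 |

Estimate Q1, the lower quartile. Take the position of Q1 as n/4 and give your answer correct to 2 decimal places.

Cumulative frequencies: 10, 26, 42, 54, 65, 71, 78
n = 78; position = n/4 = 19.5.
This falls in the class 40 ≤ v < 50: L = 40, F = 10, f = 16, h = 10.
Lower quartile ≈ 40 + ((19.5 − 10) / 16) × 10 = 45.9375

45.94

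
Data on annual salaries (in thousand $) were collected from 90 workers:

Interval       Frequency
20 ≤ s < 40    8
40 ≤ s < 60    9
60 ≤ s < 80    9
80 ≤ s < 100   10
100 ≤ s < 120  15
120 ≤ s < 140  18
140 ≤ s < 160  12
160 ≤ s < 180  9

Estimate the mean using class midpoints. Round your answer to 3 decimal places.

Midpoints: 30, 50, 70, 90, 110, 130, 150, 170
Σfm = 8×30 + 9×50 + 9×70 + 10×90 + 15×110 + 18×130 + 12×150 + 9×170 = 9540
n = Σf = 90
Mean = 9540 / 90 = 106.0000

106.000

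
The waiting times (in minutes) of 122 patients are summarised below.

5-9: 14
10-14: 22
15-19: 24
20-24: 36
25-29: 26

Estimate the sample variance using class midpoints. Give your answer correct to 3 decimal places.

42.596

Midpoints: 7, 12, 17, 22, 27
n = 122, Σfm = 2264, mean = 18.5574
Σfm² = 47168
Σf(m − x̄)² = Σfm² − (Σfm)²/n = 47168 − 2264²/122 = 5154.0984
Sample variance = 5154.0984 / 121 = 42.5959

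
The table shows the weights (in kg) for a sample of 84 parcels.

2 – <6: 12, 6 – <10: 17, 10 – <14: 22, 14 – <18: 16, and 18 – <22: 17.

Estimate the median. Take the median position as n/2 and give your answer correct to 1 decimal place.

Cumulative frequencies: 12, 29, 51, 67, 84
n = 84; position = n/2 = 42.
This falls in the class 10 – <14: L = 10, F = 29, f = 22, h = 4.
Median ≈ 10 + ((42 − 29) / 22) × 4 = 12.3636

12.4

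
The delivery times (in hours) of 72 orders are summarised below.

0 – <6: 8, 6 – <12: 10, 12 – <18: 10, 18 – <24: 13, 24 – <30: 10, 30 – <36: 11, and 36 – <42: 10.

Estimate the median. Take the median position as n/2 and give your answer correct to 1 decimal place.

21.7

Cumulative frequencies: 8, 18, 28, 41, 51, 62, 72
n = 72; position = n/2 = 36.
This falls in the class 18 – <24: L = 18, F = 28, f = 13, h = 6.
Median ≈ 18 + ((36 − 28) / 13) × 6 = 21.6923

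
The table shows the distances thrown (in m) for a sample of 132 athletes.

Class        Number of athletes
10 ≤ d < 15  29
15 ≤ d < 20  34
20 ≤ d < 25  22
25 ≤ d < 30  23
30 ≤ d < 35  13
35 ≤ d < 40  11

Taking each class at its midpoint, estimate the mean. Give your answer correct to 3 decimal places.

Midpoints: 12.5, 17.5, 22.5, 27.5, 32.5, 37.5
Σfm = 29×12.5 + 34×17.5 + 22×22.5 + 23×27.5 + 13×32.5 + 11×37.5 = 2920
n = Σf = 132
Mean = 2920 / 132 = 22.1212

22.121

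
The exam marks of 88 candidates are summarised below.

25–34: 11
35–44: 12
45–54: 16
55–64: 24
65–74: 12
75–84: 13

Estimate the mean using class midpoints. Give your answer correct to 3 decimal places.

Midpoints: 29.5, 39.5, 49.5, 59.5, 69.5, 79.5
Σfm = 11×29.5 + 12×39.5 + 16×49.5 + 24×59.5 + 12×69.5 + 13×79.5 = 4886
n = Σf = 88
Mean = 4886 / 88 = 55.5227

55.523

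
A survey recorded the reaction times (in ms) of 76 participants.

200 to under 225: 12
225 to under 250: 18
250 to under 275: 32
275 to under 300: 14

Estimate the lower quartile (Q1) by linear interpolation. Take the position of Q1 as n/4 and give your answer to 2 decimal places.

Cumulative frequencies: 12, 30, 62, 76
n = 76; position = n/4 = 19.
This falls in the class 225 to under 250: L = 225, F = 12, f = 18, h = 25.
Lower quartile ≈ 225 + ((19 − 12) / 18) × 25 = 234.7222

234.72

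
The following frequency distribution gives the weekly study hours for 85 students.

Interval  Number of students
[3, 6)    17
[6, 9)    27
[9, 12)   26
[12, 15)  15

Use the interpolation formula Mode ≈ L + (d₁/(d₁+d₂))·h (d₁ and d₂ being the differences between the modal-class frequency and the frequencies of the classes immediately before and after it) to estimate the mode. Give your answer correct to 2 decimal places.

8.73

Modal class: [6, 9) (highest frequency 27).
d₁ = 27 − 17 = 10, d₂ = 27 − 26 = 1
Mode ≈ 6 + (10/(10+1)) × 3 = 6 + 2.7273 = 8.7273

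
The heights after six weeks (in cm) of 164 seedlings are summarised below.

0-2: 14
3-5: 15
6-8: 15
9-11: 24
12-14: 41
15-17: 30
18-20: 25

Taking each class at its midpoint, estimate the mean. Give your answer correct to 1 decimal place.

Midpoints: 1, 4, 7, 10, 13, 16, 19
Σfm = 14×1 + 15×4 + 15×7 + 24×10 + 41×13 + 30×16 + 25×19 = 1907
n = Σf = 164
Mean = 1907 / 164 = 11.6280

11.6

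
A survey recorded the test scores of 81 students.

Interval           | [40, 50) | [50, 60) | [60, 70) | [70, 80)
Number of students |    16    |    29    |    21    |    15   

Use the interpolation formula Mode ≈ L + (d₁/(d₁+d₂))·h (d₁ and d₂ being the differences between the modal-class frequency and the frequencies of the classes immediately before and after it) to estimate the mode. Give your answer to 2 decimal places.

56.19

Modal class: [50, 60) (highest frequency 29).
d₁ = 29 − 16 = 13, d₂ = 29 − 21 = 8
Mode ≈ 50 + (13/(13+8)) × 10 = 50 + 6.1905 = 56.1905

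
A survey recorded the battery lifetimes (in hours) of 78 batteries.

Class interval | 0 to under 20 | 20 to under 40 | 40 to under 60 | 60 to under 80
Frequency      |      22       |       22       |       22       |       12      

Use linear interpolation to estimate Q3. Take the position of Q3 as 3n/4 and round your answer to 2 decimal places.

53.18

Cumulative frequencies: 22, 44, 66, 78
n = 78; position = 3n/4 = 58.5.
This falls in the class 40 to under 60: L = 40, F = 44, f = 22, h = 20.
Upper quartile ≈ 40 + ((58.5 − 44) / 22) × 20 = 53.1818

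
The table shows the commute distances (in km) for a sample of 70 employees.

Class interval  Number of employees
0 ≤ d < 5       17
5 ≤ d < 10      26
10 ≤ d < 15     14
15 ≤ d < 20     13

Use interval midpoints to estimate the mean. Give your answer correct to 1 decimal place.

9.1

Midpoints: 2.5, 7.5, 12.5, 17.5
Σfm = 17×2.5 + 26×7.5 + 14×12.5 + 13×17.5 = 640
n = Σf = 70
Mean = 640 / 70 = 9.1429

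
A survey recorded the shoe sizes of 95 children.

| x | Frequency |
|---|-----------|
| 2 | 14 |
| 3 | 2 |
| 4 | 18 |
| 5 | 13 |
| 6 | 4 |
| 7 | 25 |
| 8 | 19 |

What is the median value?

6

Cumulative frequencies: 14, 16, 34, 47, 51, 76, 95
n = 95, so the median is the value in position (n+1)/2 = 48.
Position 48 falls at value 6.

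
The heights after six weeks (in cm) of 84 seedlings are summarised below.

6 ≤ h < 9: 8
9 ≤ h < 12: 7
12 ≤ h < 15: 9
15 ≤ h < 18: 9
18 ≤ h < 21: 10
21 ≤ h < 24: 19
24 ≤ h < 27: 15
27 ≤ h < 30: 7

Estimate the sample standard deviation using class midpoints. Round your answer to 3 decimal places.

6.392

Midpoints: 7.5, 10.5, 13.5, 16.5, 19.5, 22.5, 25.5, 28.5
n = 84, Σfm = 1608, mean = 19.1429
Σfm² = 34173
Σf(m − x̄)² = Σfm² − (Σfm)²/n = 34173 − 1608²/84 = 3391.2857
Sample variance = 3391.2857 / 83 = 40.8589
Standard deviation = √40.8589 = 6.3921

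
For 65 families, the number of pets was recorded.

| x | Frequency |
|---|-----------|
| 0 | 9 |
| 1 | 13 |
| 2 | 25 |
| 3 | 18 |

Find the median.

Cumulative frequencies: 9, 22, 47, 65
n = 65, so the median is the value in position (n+1)/2 = 33.
Position 33 falls at value 2.

2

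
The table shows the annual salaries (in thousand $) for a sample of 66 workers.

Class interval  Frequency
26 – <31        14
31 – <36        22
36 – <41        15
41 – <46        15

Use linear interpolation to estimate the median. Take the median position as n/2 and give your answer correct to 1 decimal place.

Cumulative frequencies: 14, 36, 51, 66
n = 66; position = n/2 = 33.
This falls in the class 31 – <36: L = 31, F = 14, f = 22, h = 5.
Median ≈ 31 + ((33 − 14) / 22) × 5 = 35.3182

35.3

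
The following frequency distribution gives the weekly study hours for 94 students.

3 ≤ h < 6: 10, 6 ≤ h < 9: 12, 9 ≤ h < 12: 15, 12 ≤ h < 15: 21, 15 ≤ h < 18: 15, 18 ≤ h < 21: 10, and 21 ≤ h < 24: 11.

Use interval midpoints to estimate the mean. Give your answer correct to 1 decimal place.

13.5

Midpoints: 4.5, 7.5, 10.5, 13.5, 16.5, 19.5, 22.5
Σfm = 10×4.5 + 12×7.5 + 15×10.5 + 21×13.5 + 15×16.5 + 10×19.5 + 11×22.5 = 1266
n = Σf = 94
Mean = 1266 / 94 = 13.4681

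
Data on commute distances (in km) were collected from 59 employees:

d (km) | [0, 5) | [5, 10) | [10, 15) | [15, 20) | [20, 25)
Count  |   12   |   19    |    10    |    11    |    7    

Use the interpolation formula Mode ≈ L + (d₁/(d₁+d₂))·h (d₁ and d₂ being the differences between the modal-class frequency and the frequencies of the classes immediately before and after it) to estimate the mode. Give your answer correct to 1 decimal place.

7.2

Modal class: [5, 10) (highest frequency 19).
d₁ = 19 − 12 = 7, d₂ = 19 − 10 = 9
Mode ≈ 5 + (7/(7+9)) × 5 = 5 + 2.1875 = 7.1875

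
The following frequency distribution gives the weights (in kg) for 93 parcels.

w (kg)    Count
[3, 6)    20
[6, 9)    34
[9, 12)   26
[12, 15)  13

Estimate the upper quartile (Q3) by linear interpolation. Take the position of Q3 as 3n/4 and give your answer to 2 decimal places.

Cumulative frequencies: 20, 54, 80, 93
n = 93; position = 3n/4 = 69.75.
This falls in the class [9, 12): L = 9, F = 54, f = 26, h = 3.
Upper quartile ≈ 9 + ((69.75 − 54) / 26) × 3 = 10.8173

10.82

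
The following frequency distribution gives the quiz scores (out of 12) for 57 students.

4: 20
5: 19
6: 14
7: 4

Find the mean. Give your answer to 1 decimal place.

5.0

Values: 4, 5, 6, 7
Σfx = 20×4 + 19×5 + 14×6 + 4×7 = 287
n = Σf = 57
Mean = 287 / 57 = 5.0351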